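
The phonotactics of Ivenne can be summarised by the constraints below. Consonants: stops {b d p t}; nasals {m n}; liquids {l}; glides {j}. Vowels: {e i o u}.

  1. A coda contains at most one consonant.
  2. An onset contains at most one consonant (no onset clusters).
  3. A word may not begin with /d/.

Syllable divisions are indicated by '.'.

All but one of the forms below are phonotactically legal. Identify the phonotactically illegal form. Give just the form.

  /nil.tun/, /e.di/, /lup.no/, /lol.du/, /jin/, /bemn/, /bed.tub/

/nil.tun/ — σ1 onset /n/, coda /l/ ok; σ2 onset /t/, coda /n/ ok → phonotactically legal
/e.di/ — σ1 onset /∅/, coda /∅/ ok; σ2 onset /d/, coda /∅/ ok → phonotactically legal
/lup.no/ — σ1 onset /l/, coda /p/ ok; σ2 onset /n/, coda /∅/ ok → phonotactically legal
/lol.du/ — σ1 onset /l/, coda /l/ ok; σ2 onset /d/, coda /∅/ ok → phonotactically legal
/jin/ — σ1 onset /j/, coda /n/ ok → phonotactically legal
/bemn/ — violates constraint 1: syllable 1 coda /mn/ has 2 consonants (> 1) → phonotactically illegal
/bed.tub/ — σ1 onset /b/, coda /d/ ok; σ2 onset /t/, coda /b/ ok → phonotactically legal

/bemn/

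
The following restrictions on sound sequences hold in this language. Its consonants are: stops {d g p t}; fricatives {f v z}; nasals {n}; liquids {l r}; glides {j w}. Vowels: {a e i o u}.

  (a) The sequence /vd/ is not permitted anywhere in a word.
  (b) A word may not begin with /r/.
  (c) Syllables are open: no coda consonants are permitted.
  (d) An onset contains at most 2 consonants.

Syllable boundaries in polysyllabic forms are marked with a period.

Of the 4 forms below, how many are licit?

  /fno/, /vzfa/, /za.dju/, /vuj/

/fno/ — σ1 onset /fn/ (2C), coda /∅/ ok → licit
/vzfa/ — violates constraint (d): syllable 1 onset /vzf/ has 3 consonants (> 2) → illicit
/za.dju/ — σ1 onset /z/, coda /∅/ ok; σ2 onset /dj/ (2C), coda /∅/ ok → licit
/vuj/ — violates constraint (c): syllable 1 coda /j/ has 1 consonant (> 0) → illicit
Licit: /fno/, /za.dju/ → 2.

2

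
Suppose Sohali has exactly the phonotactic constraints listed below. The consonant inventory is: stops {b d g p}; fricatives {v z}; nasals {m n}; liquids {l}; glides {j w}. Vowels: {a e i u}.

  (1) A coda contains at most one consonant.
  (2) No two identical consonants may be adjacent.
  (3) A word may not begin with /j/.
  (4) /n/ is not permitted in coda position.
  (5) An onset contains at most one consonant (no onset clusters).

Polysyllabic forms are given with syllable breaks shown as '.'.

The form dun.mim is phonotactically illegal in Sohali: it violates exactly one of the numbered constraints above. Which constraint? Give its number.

dun.mim: syllable 1 coda contains /n/.
This is a violation of constraint 4: "/n/ is not permitted in coda position."
The remaining constraints (1, 2, 3, 5) are satisfied.

4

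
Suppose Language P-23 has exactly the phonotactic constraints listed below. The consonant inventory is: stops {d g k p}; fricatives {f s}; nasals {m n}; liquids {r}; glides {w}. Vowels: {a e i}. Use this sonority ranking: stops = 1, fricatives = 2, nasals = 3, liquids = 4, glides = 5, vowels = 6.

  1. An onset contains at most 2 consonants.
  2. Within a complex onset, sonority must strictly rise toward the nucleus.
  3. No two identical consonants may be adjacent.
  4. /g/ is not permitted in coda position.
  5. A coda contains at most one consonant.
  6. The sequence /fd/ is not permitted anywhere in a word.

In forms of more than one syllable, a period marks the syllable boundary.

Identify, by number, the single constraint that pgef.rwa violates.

2

pgef.rwa: syllable 1 onset /pg/: /p/ (stop, 1) → /g/ (stop, 1) does not rise.
This is a violation of constraint 2: "Within a complex onset, sonority must strictly rise toward the nucleus."
The remaining constraints (1, 3, 4, 5, 6) are satisfied.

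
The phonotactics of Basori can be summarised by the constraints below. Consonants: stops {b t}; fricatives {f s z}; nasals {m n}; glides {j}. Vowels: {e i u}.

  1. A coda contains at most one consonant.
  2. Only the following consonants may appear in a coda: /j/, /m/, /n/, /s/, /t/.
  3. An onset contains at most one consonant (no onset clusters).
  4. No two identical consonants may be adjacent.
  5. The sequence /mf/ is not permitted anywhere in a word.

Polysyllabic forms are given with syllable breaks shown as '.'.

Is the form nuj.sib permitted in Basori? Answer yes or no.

nuj.sib — violates constraint 2: syllable 2 coda contains /b/, which is not a licensed coda consonant → not permitted

no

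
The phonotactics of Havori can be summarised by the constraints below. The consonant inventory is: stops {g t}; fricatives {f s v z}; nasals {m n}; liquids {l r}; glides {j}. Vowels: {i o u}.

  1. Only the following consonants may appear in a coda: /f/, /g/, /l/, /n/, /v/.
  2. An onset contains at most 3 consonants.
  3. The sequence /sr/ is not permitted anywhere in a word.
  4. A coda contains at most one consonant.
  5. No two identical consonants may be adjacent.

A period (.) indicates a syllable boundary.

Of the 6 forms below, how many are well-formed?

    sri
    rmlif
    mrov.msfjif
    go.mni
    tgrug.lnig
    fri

4

sri — violates constraint 3: contains banned sequence /sr/ → ill-formed
rmlif — σ1 onset /rml/ (3C), coda /f/ ok → well-formed
mrov.msfjif — violates constraint 2: syllable 2 onset /msfj/ has 4 consonants (> 3) → ill-formed
go.mni — σ1 onset /g/, coda /∅/ ok; σ2 onset /mn/ (2C), coda /∅/ ok → well-formed
tgrug.lnig — σ1 onset /tgr/ (3C), coda /g/ ok; σ2 onset /ln/ (2C), coda /g/ ok → well-formed
fri — σ1 onset /fr/ (2C), coda /∅/ ok → well-formed
Well-formed: rmlif, go.mni, tgrug.lnig, fri → 4.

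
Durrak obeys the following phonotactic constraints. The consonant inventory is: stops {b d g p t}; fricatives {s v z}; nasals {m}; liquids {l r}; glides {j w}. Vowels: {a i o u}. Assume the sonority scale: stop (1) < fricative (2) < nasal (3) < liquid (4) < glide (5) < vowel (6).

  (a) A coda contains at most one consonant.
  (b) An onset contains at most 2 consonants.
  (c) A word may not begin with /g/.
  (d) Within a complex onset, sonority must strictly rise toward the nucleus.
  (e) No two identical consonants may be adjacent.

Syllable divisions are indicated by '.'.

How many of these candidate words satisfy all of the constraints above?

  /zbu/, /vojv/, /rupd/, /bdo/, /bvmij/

0

/zbu/ — violates constraint (d): syllable 1 onset /zb/: /z/ (fricative, 2) → /b/ (stop, 1) does not rise → not permitted
/vojv/ — violates constraint (a): syllable 1 coda /jv/ has 2 consonants (> 1) → not permitted
/rupd/ — violates constraint (a): syllable 1 coda /pd/ has 2 consonants (> 1) → not permitted
/bdo/ — violates constraint (d): syllable 1 onset /bd/: /b/ (stop, 1) → /d/ (stop, 1) does not rise → not permitted
/bvmij/ — violates constraint (b): syllable 1 onset /bvm/ has 3 consonants (> 2) → not permitted
No form is permitted → 0.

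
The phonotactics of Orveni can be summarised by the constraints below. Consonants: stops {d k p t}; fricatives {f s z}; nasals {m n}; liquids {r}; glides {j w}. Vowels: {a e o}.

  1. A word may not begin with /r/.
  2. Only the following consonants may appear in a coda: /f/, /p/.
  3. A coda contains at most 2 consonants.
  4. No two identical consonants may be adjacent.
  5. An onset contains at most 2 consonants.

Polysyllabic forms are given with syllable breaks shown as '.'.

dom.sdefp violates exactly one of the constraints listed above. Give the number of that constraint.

dom.sdefp: syllable 1 coda contains /m/, which is not a licensed coda consonant.
This is a violation of constraint 2: "Only the following consonants may appear in a coda: /f/, /p/."
The remaining constraints (1, 3, 4, 5) are satisfied.

2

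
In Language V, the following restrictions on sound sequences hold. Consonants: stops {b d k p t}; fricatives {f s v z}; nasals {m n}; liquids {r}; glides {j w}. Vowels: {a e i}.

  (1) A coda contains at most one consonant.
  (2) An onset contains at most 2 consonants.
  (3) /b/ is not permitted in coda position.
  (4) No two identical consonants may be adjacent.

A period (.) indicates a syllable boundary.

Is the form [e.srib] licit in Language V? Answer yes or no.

no

[e.srib] — violates constraint 3: syllable 2 coda contains /b/ → illicit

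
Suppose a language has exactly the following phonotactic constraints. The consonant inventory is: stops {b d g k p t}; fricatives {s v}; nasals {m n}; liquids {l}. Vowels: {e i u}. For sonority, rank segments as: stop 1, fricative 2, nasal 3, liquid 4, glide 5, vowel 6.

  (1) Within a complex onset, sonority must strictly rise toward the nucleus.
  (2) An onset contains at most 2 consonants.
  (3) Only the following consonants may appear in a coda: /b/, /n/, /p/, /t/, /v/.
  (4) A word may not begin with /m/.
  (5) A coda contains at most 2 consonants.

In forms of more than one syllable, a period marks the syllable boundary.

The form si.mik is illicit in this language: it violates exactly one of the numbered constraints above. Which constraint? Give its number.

3

si.mik: syllable 2 coda contains /k/, which is not a licensed coda consonant.
This is a violation of constraint 3: "Only the following consonants may appear in a coda: /b/, /n/, /p/, /t/, /v/."
The remaining constraints (1, 2, 4, 5) are satisfied.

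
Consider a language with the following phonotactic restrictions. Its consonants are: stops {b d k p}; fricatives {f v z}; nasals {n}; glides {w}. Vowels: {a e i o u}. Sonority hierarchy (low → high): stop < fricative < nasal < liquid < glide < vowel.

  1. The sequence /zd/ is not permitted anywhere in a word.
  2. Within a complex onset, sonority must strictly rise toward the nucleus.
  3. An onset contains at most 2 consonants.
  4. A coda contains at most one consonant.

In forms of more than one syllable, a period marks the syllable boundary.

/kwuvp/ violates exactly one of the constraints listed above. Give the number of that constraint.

4

/kwuvp/: syllable 1 coda /vp/ has 2 consonants (> 1).
This is a violation of constraint 4: "A coda contains at most one consonant."
The remaining constraints (1, 2, 3) are satisfied.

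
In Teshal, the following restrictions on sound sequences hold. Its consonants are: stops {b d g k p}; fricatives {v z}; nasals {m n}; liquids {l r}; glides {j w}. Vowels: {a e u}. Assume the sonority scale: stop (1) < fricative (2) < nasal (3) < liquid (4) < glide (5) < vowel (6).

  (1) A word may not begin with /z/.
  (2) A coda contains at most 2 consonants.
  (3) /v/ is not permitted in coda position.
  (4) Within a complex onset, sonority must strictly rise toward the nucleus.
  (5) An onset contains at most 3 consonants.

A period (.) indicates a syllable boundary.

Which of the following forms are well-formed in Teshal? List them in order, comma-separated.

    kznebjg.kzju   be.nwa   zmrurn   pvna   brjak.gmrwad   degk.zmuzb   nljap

kznebjg.kzju — violates constraint 2: syllable 1 coda /bjg/ has 3 consonants (> 2) → ill-formed
be.nwa — σ1 onset /b/, coda /∅/ ok; σ2 onset /nw/ (3→5 rises), coda /∅/ ok → well-formed
zmrurn — violates constraint 1: word begins with /z/ → ill-formed
pvna — σ1 onset /pvn/ (1→2→3 rises), coda /∅/ ok → well-formed
brjak.gmrwad — violates constraint 5: syllable 2 onset /gmrw/ has 4 consonants (> 3) → ill-formed
degk.zmuzb — σ1 onset /d/, coda /gk/ (2C) ok; σ2 onset /zm/ (2→3 rises), coda /zb/ (2C) ok → well-formed
nljap — σ1 onset /nlj/ (3→4→5 rises), coda /p/ ok → well-formed

be.nwa, pvna, degk.zmuzb, nljap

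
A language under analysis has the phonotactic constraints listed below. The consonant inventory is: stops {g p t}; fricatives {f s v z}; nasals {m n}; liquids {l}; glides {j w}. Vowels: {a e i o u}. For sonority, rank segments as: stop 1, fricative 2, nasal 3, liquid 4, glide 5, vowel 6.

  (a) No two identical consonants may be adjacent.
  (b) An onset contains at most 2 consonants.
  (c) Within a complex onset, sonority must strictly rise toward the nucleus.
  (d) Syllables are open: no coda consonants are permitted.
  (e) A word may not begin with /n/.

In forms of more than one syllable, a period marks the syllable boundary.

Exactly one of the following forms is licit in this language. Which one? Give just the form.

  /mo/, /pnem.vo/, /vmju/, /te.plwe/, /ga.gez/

/mo/

/mo/ — σ1 onset /m/, coda /∅/ ok → licit
/pnem.vo/ — violates constraint (d): syllable 1 coda /m/ has 1 consonant (> 0) → illicit
/vmju/ — violates constraint (b): syllable 1 onset /vmj/ has 3 consonants (> 2) → illicit
/te.plwe/ — violates constraint (b): syllable 2 onset /plw/ has 3 consonants (> 2) → illicit
/ga.gez/ — violates constraint (d): syllable 2 coda /z/ has 1 consonant (> 0) → illicit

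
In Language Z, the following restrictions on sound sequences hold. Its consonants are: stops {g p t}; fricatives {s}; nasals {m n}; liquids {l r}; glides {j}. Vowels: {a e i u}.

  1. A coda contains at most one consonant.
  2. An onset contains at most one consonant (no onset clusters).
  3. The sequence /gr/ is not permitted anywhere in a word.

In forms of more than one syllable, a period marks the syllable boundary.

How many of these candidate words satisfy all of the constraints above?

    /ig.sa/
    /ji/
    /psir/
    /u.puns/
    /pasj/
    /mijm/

2

/ig.sa/ — σ1 onset /∅/, coda /g/ ok; σ2 onset /s/, coda /∅/ ok → phonotactically legal
/ji/ — σ1 onset /j/, coda /∅/ ok → phonotactically legal
/psir/ — violates constraint 2: syllable 1 onset /ps/ has 2 consonants (> 1) → phonotactically illegal
/u.puns/ — violates constraint 1: syllable 2 coda /ns/ has 2 consonants (> 1) → phonotactically illegal
/pasj/ — violates constraint 1: syllable 1 coda /sj/ has 2 consonants (> 1) → phonotactically illegal
/mijm/ — violates constraint 1: syllable 1 coda /jm/ has 2 consonants (> 1) → phonotactically illegal
Phonotactically legal: /ig.sa/, /ji/ → 2.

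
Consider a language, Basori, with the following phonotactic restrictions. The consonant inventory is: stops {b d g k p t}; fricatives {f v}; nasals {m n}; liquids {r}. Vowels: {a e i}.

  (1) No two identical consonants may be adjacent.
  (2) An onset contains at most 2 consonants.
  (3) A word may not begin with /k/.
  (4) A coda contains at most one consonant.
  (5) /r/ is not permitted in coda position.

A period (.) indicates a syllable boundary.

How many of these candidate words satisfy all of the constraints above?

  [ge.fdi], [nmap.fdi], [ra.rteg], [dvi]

[ge.fdi] — σ1 onset /g/, coda /∅/ ok; σ2 onset /fd/ (2C), coda /∅/ ok → phonotactically legal
[nmap.fdi] — σ1 onset /nm/ (2C), coda /p/ ok; σ2 onset /fd/ (2C), coda /∅/ ok → phonotactically legal
[ra.rteg] — σ1 onset /r/, coda /∅/ ok; σ2 onset /rt/ (2C), coda /g/ ok → phonotactically legal
[dvi] — σ1 onset /dv/ (2C), coda /∅/ ok → phonotactically legal
Phonotactically legal: [ge.fdi], [nmap.fdi], [ra.rteg], [dvi] → 4.

4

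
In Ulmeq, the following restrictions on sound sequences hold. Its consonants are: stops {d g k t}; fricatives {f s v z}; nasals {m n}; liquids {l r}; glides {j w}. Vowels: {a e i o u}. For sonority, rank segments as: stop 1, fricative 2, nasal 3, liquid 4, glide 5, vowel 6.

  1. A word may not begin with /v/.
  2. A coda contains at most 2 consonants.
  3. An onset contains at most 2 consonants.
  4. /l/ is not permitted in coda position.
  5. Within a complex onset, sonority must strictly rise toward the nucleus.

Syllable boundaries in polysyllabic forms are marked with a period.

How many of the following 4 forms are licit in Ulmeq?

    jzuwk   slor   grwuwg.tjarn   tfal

1

jzuwk — violates constraint 5: syllable 1 onset /jz/: /j/ (glide, 5) → /z/ (fricative, 2) does not rise → illicit
slor — σ1 onset /sl/ (2→4 rises), coda /r/ ok → licit
grwuwg.tjarn — violates constraint 3: syllable 1 onset /grw/ has 3 consonants (> 2) → illicit
tfal — violates constraint 4: syllable 1 coda contains /l/ → illicit
Licit: slor → 1.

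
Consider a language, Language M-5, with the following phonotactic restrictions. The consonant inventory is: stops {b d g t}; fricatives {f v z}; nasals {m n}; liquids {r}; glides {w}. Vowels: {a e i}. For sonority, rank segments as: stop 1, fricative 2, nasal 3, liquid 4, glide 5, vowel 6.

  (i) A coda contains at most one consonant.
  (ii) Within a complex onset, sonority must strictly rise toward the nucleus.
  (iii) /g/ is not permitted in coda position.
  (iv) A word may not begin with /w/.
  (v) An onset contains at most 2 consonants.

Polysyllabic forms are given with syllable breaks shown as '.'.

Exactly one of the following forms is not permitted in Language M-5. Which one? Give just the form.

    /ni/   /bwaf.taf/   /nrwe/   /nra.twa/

/ni/ — σ1 onset /n/, coda /∅/ ok → permitted
/bwaf.taf/ — σ1 onset /bw/ (1→5 rises), coda /f/ ok; σ2 onset /t/, coda /f/ ok → permitted
/nrwe/ — violates constraint (v): syllable 1 onset /nrw/ has 3 consonants (> 2) → not permitted
/nra.twa/ — σ1 onset /nr/ (3→4 rises), coda /∅/ ok; σ2 onset /tw/ (1→5 rises), coda /∅/ ok → permitted

/nrwe/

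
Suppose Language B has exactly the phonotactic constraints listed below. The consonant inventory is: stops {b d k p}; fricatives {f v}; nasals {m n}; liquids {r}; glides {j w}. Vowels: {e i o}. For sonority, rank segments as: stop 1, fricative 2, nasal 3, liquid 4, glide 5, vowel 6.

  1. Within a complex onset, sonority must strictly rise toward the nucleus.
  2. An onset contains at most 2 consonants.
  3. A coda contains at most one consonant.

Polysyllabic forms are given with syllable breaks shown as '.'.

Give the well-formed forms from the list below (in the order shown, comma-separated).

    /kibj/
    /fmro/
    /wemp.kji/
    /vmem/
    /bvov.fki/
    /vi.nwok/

/kibj/ — violates constraint 3: syllable 1 coda /bj/ has 2 consonants (> 1) → ill-formed
/fmro/ — violates constraint 2: syllable 1 onset /fmr/ has 3 consonants (> 2) → ill-formed
/wemp.kji/ — violates constraint 3: syllable 1 coda /mp/ has 2 consonants (> 1) → ill-formed
/vmem/ — σ1 onset /vm/ (2→3 rises), coda /m/ ok → well-formed
/bvov.fki/ — violates constraint 1: syllable 2 onset /fk/: /f/ (fricative, 2) → /k/ (stop, 1) does not rise → ill-formed
/vi.nwok/ — σ1 onset /v/, coda /∅/ ok; σ2 onset /nw/ (3→5 rises), coda /k/ ok → well-formed

/vmem/, /vi.nwok/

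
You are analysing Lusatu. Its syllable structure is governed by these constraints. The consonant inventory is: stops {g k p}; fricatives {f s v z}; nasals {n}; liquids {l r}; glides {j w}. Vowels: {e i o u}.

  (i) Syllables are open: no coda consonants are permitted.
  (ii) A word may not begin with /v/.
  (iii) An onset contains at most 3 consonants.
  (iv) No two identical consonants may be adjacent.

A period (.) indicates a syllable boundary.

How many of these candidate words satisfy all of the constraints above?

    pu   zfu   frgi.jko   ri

pu — σ1 onset /p/, coda /∅/ ok → licit
zfu — σ1 onset /zf/ (2C), coda /∅/ ok → licit
frgi.jko — σ1 onset /frg/ (3C), coda /∅/ ok; σ2 onset /jk/ (2C), coda /∅/ ok → licit
ri — σ1 onset /r/, coda /∅/ ok → licit
Licit: pu, zfu, frgi.jko, ri → 4.

4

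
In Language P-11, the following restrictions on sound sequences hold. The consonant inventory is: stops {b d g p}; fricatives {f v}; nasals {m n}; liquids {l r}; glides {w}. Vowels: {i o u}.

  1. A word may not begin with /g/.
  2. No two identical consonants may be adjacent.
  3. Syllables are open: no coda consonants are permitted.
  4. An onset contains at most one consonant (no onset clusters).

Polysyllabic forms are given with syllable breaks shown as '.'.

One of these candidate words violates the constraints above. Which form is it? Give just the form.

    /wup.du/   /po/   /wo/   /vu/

/wup.du/ — violates constraint 3: syllable 1 coda /p/ has 1 consonant (> 0) → not permitted
/po/ — σ1 onset /p/, coda /∅/ ok → permitted
/wo/ — σ1 onset /w/, coda /∅/ ok → permitted
/vu/ — σ1 onset /v/, coda /∅/ ok → permitted

/wup.du/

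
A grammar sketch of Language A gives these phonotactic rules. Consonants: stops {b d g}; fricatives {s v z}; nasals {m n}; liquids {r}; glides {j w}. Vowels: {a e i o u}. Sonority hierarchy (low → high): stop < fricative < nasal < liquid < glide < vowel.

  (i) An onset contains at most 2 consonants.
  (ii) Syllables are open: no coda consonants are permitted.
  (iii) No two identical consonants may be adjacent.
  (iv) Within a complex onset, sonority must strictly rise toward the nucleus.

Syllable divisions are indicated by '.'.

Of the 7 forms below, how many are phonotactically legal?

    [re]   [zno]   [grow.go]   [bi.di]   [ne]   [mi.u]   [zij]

[re] — σ1 onset /r/, coda /∅/ ok → phonotactically legal
[zno] — σ1 onset /zn/ (2→3 rises), coda /∅/ ok → phonotactically legal
[grow.go] — violates constraint (ii): syllable 1 coda /w/ has 1 consonant (> 0) → phonotactically illegal
[bi.di] — σ1 onset /b/, coda /∅/ ok; σ2 onset /d/, coda /∅/ ok → phonotactically legal
[ne] — σ1 onset /n/, coda /∅/ ok → phonotactically legal
[mi.u] — σ1 onset /m/, coda /∅/ ok; σ2 onset /∅/, coda /∅/ ok → phonotactically legal
[zij] — violates constraint (ii): syllable 1 coda /j/ has 1 consonant (> 0) → phonotactically illegal
Phonotactically legal: [re], [zno], [bi.di], [ne], [mi.u] → 5.

5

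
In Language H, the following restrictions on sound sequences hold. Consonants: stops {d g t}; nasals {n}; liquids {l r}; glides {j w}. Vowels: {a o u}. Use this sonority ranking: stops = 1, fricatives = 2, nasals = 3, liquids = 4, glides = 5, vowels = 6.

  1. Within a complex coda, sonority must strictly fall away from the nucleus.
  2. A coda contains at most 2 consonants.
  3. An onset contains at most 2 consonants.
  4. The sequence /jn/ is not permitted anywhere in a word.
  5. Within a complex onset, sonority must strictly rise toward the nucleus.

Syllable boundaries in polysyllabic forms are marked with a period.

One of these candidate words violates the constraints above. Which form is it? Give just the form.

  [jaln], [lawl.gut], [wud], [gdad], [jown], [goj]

[jaln] — σ1 onset /j/, coda /ln/ (4→3 falls) ok → well-formed
[lawl.gut] — σ1 onset /l/, coda /wl/ (5→4 falls) ok; σ2 onset /g/, coda /t/ ok → well-formed
[wud] — σ1 onset /w/, coda /d/ ok → well-formed
[gdad] — violates constraint 5: syllable 1 onset /gd/: /g/ (stop, 1) → /d/ (stop, 1) does not rise → ill-formed
[jown] — σ1 onset /j/, coda /wn/ (5→3 falls) ok → well-formed
[goj] — σ1 onset /g/, coda /j/ ok → well-formed

[gdad]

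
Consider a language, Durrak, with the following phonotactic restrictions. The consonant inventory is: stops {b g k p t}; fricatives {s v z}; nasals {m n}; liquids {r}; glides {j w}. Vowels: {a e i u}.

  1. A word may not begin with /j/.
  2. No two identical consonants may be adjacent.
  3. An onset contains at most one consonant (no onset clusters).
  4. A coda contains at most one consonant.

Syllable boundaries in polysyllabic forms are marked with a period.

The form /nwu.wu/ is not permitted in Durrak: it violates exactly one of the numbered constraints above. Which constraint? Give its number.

/nwu.wu/: syllable 1 onset /nw/ has 2 consonants (> 1).
This is a violation of constraint 3: "An onset contains at most one consonant (no onset clusters)."
The remaining constraints (1, 2, 4) are satisfied.

3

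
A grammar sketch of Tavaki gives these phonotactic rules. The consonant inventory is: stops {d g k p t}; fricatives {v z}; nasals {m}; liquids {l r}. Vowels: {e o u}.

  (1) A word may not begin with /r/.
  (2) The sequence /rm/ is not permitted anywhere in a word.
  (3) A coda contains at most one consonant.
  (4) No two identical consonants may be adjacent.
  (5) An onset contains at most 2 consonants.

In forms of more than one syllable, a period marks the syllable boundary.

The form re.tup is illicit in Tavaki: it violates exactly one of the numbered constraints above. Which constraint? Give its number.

1

re.tup: word begins with /r/.
This is a violation of constraint 1: "A word may not begin with /r/."
The remaining constraints (2, 3, 4, 5) are satisfied.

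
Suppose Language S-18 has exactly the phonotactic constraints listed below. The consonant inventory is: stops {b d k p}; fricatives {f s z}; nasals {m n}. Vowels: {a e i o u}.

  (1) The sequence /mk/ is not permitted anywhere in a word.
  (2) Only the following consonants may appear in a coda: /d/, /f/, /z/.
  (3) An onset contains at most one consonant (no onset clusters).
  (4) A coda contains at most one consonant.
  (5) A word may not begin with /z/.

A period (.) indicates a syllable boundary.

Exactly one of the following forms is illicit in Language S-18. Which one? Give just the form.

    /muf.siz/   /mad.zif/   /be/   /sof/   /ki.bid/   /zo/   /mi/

/zo/

/muf.siz/ — σ1 onset /m/, coda /f/ ok; σ2 onset /s/, coda /z/ ok → licit
/mad.zif/ — σ1 onset /m/, coda /d/ ok; σ2 onset /z/, coda /f/ ok → licit
/be/ — σ1 onset /b/, coda /∅/ ok → licit
/sof/ — σ1 onset /s/, coda /f/ ok → licit
/ki.bid/ — σ1 onset /k/, coda /∅/ ok; σ2 onset /b/, coda /d/ ok → licit
/zo/ — violates constraint 5: word begins with /z/ → illicit
/mi/ — σ1 onset /m/, coda /∅/ ok → licit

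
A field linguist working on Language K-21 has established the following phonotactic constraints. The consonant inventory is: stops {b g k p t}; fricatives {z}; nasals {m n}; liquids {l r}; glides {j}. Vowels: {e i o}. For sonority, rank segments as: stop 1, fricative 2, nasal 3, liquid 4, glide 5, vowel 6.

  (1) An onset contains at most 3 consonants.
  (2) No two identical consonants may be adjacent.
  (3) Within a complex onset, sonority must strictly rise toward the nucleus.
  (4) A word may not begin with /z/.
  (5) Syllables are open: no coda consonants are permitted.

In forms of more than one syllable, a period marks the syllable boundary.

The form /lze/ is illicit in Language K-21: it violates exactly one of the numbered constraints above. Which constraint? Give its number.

/lze/: syllable 1 onset /lz/: /l/ (liquid, 4) → /z/ (fricative, 2) does not rise.
This is a violation of constraint 3: "Within a complex onset, sonority must strictly rise toward the nucleus."
The remaining constraints (1, 2, 4, 5) are satisfied.

3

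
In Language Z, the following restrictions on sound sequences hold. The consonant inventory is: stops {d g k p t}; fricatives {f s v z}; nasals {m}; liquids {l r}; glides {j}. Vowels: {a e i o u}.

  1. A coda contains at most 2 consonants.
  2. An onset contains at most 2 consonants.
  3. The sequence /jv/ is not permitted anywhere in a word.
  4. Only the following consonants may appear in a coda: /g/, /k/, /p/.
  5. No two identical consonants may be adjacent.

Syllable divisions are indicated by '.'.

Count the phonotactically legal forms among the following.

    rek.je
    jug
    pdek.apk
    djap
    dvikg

rek.je — σ1 onset /r/, coda /k/ ok; σ2 onset /j/, coda /∅/ ok → phonotactically legal
jug — σ1 onset /j/, coda /g/ ok → phonotactically legal
pdek.apk — σ1 onset /pd/ (2C), coda /k/ ok; σ2 onset /∅/, coda /pk/ (2C) ok → phonotactically legal
djap — σ1 onset /dj/ (2C), coda /p/ ok → phonotactically legal
dvikg — σ1 onset /dv/ (2C), coda /kg/ (2C) ok → phonotactically legal
Phonotactically legal: rek.je, jug, pdek.apk, djap, dvikg → 5.

5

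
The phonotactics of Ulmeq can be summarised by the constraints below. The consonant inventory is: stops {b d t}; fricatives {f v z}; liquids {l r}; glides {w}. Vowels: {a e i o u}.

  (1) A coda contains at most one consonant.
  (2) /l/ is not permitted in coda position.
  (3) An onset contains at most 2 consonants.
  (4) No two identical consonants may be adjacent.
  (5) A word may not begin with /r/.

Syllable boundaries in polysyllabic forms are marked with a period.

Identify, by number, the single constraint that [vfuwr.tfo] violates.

[vfuwr.tfo]: syllable 1 coda /wr/ has 2 consonants (> 1).
This is a violation of constraint 1: "A coda contains at most one consonant."
The remaining constraints (2, 3, 4, 5) are satisfied.

1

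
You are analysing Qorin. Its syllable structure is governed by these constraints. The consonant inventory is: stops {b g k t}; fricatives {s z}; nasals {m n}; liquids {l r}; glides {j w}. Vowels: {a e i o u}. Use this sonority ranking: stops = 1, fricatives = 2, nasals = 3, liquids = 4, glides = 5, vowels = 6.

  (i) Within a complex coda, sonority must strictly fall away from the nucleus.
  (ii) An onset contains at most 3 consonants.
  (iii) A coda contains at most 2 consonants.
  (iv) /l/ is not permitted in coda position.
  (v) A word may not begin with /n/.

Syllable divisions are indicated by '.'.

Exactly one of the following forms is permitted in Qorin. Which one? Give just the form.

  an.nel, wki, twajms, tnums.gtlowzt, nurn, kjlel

wki

an.nel — violates constraint (iv): syllable 2 coda contains /l/ → not permitted
wki — σ1 onset /wk/ (2C), coda /∅/ ok → permitted
twajms — violates constraint (iii): syllable 1 coda /jms/ has 3 consonants (> 2) → not permitted
tnums.gtlowzt — violates constraint (iii): syllable 2 coda /wzt/ has 3 consonants (> 2) → not permitted
nurn — violates constraint (v): word begins with /n/ → not permitted
kjlel — violates constraint (iv): syllable 1 coda contains /l/ → not permitted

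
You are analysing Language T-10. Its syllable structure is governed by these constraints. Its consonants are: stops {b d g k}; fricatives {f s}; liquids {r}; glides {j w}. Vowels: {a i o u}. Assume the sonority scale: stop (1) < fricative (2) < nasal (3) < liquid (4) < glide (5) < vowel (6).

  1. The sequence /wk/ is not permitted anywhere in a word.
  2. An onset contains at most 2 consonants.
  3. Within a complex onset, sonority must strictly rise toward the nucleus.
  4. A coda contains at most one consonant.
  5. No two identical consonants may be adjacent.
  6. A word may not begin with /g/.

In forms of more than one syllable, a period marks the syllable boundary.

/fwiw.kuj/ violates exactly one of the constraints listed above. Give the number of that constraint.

/fwiw.kuj/: contains banned sequence /wk/.
This is a violation of constraint 1: "The sequence /wk/ is not permitted anywhere in a word."
The remaining constraints (2, 3, 4, 5, 6) are satisfied.

1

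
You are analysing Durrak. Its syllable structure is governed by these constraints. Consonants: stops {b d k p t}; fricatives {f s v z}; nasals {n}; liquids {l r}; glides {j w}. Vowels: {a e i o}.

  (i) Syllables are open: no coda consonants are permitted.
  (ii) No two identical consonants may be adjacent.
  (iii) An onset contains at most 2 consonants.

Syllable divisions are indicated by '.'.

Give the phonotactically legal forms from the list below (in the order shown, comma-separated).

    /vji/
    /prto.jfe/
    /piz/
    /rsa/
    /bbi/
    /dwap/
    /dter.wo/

/vji/ — σ1 onset /vj/ (2C), coda /∅/ ok → phonotactically legal
/prto.jfe/ — violates constraint (iii): syllable 1 onset /prt/ has 3 consonants (> 2) → phonotactically illegal
/piz/ — violates constraint (i): syllable 1 coda /z/ has 1 consonant (> 0) → phonotactically illegal
/rsa/ — σ1 onset /rs/ (2C), coda /∅/ ok → phonotactically legal
/bbi/ — violates constraint (ii): adjacent identical consonants /bb/ → phonotactically illegal
/dwap/ — violates constraint (i): syllable 1 coda /p/ has 1 consonant (> 0) → phonotactically illegal
/dter.wo/ — violates constraint (i): syllable 1 coda /r/ has 1 consonant (> 0) → phonotactically illegal

/vji/, /rsa/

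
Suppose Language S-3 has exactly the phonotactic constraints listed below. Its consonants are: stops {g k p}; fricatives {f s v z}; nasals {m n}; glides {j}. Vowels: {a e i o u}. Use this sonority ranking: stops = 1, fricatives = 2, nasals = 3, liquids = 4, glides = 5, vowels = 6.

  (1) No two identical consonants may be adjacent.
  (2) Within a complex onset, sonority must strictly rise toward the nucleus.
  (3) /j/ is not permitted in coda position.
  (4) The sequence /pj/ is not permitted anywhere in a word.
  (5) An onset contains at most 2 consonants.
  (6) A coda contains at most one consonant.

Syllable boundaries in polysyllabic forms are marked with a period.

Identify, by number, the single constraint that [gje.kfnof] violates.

[gje.kfnof]: syllable 2 onset /kfn/ has 3 consonants (> 2).
This is a violation of constraint 5: "An onset contains at most 2 consonants."
The remaining constraints (1, 2, 3, 4, 6) are satisfied.

5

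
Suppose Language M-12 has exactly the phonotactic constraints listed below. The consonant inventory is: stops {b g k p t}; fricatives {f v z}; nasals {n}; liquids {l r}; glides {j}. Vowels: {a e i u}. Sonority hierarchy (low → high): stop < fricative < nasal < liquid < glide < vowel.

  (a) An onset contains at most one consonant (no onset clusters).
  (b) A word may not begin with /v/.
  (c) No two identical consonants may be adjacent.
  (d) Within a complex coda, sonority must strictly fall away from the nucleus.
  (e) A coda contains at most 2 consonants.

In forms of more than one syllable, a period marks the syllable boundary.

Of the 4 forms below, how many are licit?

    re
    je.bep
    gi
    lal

re — σ1 onset /r/, coda /∅/ ok → licit
je.bep — σ1 onset /j/, coda /∅/ ok; σ2 onset /b/, coda /p/ ok → licit
gi — σ1 onset /g/, coda /∅/ ok → licit
lal — σ1 onset /l/, coda /l/ ok → licit
Licit: re, je.bep, gi, lal → 4.

4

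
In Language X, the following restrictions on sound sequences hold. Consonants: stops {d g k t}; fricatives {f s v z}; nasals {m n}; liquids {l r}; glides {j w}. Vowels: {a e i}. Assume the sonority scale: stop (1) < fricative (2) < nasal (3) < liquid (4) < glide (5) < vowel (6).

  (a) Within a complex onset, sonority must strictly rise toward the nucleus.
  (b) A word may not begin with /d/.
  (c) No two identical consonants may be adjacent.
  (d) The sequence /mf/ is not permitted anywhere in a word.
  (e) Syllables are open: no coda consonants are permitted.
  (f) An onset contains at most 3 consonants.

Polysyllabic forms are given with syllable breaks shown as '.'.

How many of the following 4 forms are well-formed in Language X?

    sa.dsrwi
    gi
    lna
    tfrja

sa.dsrwi — violates constraint (f): syllable 2 onset /dsrw/ has 4 consonants (> 3) → ill-formed
gi — σ1 onset /g/, coda /∅/ ok → well-formed
lna — violates constraint (a): syllable 1 onset /ln/: /l/ (liquid, 4) → /n/ (nasal, 3) does not rise → ill-formed
tfrja — violates constraint (f): syllable 1 onset /tfrj/ has 4 consonants (> 3) → ill-formed
Well-formed: gi → 1.

1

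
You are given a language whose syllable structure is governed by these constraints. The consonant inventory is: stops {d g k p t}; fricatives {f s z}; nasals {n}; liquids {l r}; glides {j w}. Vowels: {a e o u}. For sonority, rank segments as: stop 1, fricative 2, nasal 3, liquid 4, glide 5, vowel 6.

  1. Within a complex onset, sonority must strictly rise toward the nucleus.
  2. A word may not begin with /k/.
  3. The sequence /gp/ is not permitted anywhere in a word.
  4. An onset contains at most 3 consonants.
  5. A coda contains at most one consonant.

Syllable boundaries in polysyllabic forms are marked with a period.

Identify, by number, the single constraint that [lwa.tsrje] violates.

4

[lwa.tsrje]: syllable 2 onset /tsrj/ has 4 consonants (> 3).
This is a violation of constraint 4: "An onset contains at most 3 consonants."
The remaining constraints (1, 2, 3, 5) are satisfied.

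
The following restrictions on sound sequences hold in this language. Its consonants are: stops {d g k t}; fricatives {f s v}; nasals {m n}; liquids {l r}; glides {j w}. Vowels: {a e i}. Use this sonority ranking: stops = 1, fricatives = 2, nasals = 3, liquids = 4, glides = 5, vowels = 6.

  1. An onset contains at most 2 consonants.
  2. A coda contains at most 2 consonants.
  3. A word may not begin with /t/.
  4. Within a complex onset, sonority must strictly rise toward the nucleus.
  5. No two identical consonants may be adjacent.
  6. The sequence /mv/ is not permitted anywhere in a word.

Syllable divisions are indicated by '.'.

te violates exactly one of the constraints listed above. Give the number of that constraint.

3

te: word begins with /t/.
This is a violation of constraint 3: "A word may not begin with /t/."
The remaining constraints (1, 2, 4, 5, 6) are satisfied.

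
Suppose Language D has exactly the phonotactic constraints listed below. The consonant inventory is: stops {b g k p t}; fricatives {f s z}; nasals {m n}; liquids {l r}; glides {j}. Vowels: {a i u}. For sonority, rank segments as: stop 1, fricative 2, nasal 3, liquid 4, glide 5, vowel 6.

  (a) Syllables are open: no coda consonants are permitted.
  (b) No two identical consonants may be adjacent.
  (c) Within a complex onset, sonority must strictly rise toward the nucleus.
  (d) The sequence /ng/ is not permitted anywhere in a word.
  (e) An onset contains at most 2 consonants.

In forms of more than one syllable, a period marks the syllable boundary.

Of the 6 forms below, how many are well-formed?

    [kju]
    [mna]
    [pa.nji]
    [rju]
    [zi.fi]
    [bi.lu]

[kju] — σ1 onset /kj/ (1→5 rises), coda /∅/ ok → well-formed
[mna] — violates constraint (c): syllable 1 onset /mn/: /m/ (nasal, 3) → /n/ (nasal, 3) does not rise → ill-formed
[pa.nji] — σ1 onset /p/, coda /∅/ ok; σ2 onset /nj/ (3→5 rises), coda /∅/ ok → well-formed
[rju] — σ1 onset /rj/ (4→5 rises), coda /∅/ ok → well-formed
[zi.fi] — σ1 onset /z/, coda /∅/ ok; σ2 onset /f/, coda /∅/ ok → well-formed
[bi.lu] — σ1 onset /b/, coda /∅/ ok; σ2 onset /l/, coda /∅/ ok → well-formed
Well-formed: [kju], [pa.nji], [rju], [zi.fi], [bi.lu] → 5.

5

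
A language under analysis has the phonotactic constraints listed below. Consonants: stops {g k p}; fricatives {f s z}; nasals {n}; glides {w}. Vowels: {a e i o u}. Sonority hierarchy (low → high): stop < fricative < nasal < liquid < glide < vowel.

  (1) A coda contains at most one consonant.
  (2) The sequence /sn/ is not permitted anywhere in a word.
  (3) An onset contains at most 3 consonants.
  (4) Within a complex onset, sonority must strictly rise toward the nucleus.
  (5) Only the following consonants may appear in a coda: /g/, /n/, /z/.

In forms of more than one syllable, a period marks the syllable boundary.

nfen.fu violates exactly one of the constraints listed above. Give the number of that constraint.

nfen.fu: syllable 1 onset /nf/: /n/ (nasal, 3) → /f/ (fricative, 2) does not rise.
This is a violation of constraint 4: "Within a complex onset, sonority must strictly rise toward the nucleus."
The remaining constraints (1, 2, 3, 5) are satisfied.

4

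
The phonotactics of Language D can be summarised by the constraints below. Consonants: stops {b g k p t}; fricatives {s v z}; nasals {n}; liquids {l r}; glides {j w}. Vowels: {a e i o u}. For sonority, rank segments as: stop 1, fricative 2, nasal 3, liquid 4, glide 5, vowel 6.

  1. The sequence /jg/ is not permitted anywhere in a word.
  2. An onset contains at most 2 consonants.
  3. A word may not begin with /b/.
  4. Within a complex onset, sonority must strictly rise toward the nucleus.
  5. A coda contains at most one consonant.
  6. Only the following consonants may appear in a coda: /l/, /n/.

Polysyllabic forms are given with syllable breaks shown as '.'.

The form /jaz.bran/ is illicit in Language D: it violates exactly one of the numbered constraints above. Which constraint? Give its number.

/jaz.bran/: syllable 1 coda contains /z/, which is not a licensed coda consonant.
This is a violation of constraint 6: "Only the following consonants may appear in a coda: /l/, /n/."
The remaining constraints (1, 2, 3, 4, 5) are satisfied.

6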